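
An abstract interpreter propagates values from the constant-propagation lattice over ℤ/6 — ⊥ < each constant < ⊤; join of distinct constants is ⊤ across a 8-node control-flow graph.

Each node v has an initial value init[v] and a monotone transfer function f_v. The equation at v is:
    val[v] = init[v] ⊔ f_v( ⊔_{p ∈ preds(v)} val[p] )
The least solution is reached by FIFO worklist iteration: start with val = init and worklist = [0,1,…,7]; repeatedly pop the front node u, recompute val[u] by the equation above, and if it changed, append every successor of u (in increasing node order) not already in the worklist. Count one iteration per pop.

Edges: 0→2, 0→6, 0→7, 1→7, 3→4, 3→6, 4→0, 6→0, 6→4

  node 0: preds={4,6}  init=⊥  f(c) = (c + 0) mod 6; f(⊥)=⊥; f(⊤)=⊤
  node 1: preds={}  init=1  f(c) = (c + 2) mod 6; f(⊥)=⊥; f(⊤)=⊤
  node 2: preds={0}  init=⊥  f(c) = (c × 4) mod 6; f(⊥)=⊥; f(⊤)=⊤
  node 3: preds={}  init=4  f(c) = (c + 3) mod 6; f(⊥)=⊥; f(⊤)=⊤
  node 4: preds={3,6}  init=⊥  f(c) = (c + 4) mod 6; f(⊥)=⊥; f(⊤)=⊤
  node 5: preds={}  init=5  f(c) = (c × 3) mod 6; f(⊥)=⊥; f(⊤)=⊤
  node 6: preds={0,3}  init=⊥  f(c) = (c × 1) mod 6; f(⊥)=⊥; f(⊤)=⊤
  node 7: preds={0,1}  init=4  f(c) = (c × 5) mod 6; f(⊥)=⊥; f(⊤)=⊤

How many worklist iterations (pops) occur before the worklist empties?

Iteration log — 16 steps:
  step 1. node 0  ⊔preds=⊥  new=⊥  stable
  step 2. node 1  ⊔preds=⊥  new=1  stable
  step 3. node 2  ⊔preds=⊥  new=⊥  stable
  step 4. node 3  ⊔preds=⊥  new=4  stable
  step 5. node 4  ⊔preds=4  new=2  old=⊥  +wl: 0
  step 6. node 5  ⊔preds=⊥  new=5  stable
  step 7. node 6  ⊔preds=4  new=4  old=⊥  +wl: 4
  step 8. node 7  ⊔preds=1  new=⊤  old=4  +wl: 
  step 9. node 0  ⊔preds=⊤  new=⊤  old=⊥  +wl: 2,6,7
  step 10. node 4  ⊔preds=4  new=2  stable
  step 11. node 2  ⊔preds=⊤  new=⊤  old=⊥  +wl: 
  step 12. node 6  ⊔preds=⊤  new=⊤  old=4  +wl: 0,4
  step 13. node 7  ⊔preds=⊤  new=⊤  stable
  step 14. node 0  ⊔preds=⊤  new=⊤  stable
  step 15. node 4  ⊔preds=⊤  new=⊤  old=2  +wl: 0
  step 16. node 0  ⊔preds=⊤  new=⊤  stable

Least fixpoint reached:
  node 0: ⊤
  node 1: 1
  node 2: ⊤
  node 3: 4
  node 4: ⊤
  node 5: 5
  node 6: ⊤
  node 7: ⊤

16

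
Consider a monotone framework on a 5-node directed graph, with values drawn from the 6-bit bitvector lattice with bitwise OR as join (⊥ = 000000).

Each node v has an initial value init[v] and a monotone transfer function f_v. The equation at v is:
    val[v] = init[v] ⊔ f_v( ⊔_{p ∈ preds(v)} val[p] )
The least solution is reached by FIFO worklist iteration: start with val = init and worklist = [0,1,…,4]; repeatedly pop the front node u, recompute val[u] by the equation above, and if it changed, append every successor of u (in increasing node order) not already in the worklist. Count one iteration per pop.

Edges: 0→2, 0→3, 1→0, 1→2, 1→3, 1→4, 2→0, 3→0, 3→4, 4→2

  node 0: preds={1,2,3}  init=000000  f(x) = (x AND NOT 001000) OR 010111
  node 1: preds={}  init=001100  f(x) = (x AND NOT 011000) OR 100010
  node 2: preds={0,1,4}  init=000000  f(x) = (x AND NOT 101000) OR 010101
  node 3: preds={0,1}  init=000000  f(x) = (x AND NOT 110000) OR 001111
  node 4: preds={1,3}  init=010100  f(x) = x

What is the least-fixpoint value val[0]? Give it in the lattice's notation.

110111

Trace (8 dequeues):
  [1] u=0 | in 001100 | out 010111 | prev 000000 | push {}
  [2] u=1 | in 000000 | out 101110 | prev 001100 | push {0}
  [3] u=2 | in 111111 | out 010111 | prev 000000 | push {}
  [4] u=3 | in 111111 | out 001111 | prev 000000 | push {}
  [5] u=4 | in 101111 | out 111111 | prev 010100 | push {2}
  [6] u=0 | in 111111 | out 110111 | prev 010111 | push {3}
  [7] u=2 | in 111111 | out 010111 | ==
  [8] u=3 | in 111111 | out 001111 | ==

Converged values:
  [0] 110111
  [1] 101110
  [2] 010111
  [3] 001111
  [4] 111111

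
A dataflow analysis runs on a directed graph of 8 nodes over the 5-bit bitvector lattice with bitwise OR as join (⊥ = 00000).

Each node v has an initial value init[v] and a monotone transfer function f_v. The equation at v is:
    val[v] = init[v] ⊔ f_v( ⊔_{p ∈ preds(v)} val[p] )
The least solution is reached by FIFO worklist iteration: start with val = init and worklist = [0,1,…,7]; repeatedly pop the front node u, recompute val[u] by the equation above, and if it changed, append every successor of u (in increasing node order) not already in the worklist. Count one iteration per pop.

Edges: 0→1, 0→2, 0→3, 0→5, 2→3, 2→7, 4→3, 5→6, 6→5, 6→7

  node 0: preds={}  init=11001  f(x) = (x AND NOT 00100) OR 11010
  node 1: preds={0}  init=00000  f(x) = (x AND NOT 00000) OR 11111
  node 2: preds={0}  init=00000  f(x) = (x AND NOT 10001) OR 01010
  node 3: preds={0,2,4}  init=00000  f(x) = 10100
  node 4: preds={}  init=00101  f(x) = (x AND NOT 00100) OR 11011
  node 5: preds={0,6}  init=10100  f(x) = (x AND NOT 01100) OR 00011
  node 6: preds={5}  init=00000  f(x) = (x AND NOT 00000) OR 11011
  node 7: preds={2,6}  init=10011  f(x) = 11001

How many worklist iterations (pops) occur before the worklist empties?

10

Iteration log — 10 steps:
  step 1. node 0  ⊔preds=00000  new=11011  old=11001  +wl: 
  step 2. node 1  ⊔preds=11011  new=11111  old=00000  +wl: 
  step 3. node 2  ⊔preds=11011  new=01010  old=00000  +wl: 
  step 4. node 3  ⊔preds=11111  new=10100  old=00000  +wl: 
  step 5. node 4  ⊔preds=00000  new=11111  old=00101  +wl: 3
  step 6. node 5  ⊔preds=11011  new=10111  old=10100  +wl: 
  step 7. node 6  ⊔preds=10111  new=11111  old=00000  +wl: 5
  step 8. node 7  ⊔preds=11111  new=11011  old=10011  +wl: 
  step 9. node 3  ⊔preds=11111  new=10100  stable
  step 10. node 5  ⊔preds=11111  new=10111  stable

Least fixpoint reached:
  node 0: 11011
  node 1: 11111
  node 2: 01010
  node 3: 10100
  node 4: 11111
  node 5: 10111
  node 6: 11111
  node 7: 11011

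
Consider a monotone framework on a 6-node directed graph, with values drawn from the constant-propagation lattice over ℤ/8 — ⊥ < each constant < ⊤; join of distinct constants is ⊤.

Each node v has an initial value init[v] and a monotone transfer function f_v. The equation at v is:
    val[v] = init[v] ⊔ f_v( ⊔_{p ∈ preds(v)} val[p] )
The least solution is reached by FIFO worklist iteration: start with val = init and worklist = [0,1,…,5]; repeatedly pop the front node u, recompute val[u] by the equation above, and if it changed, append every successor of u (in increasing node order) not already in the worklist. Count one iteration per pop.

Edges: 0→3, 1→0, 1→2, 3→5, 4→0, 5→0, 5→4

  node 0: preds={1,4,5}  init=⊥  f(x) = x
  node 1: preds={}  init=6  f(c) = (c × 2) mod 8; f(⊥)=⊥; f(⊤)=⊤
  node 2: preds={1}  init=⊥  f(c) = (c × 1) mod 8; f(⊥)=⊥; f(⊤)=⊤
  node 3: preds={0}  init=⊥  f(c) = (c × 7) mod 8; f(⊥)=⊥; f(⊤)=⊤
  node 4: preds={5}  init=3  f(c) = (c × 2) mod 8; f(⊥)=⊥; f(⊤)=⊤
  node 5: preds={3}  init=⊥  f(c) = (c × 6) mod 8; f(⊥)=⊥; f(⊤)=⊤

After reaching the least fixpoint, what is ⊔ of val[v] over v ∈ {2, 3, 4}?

⊤

Iteration log — 9 steps:
  step 1. node 0  ⊔preds=⊤  new=⊤  old=⊥  +wl: 
  step 2. node 1  ⊔preds=⊥  new=6  stable
  step 3. node 2  ⊔preds=6  new=6  old=⊥  +wl: 
  step 4. node 3  ⊔preds=⊤  new=⊤  old=⊥  +wl: 
  step 5. node 4  ⊔preds=⊥  new=3  stable
  step 6. node 5  ⊔preds=⊤  new=⊤  old=⊥  +wl: 0,4
  step 7. node 0  ⊔preds=⊤  new=⊤  stable
  step 8. node 4  ⊔preds=⊤  new=⊤  old=3  +wl: 0
  step 9. node 0  ⊔preds=⊤  new=⊤  stable

Least fixpoint reached:
  node 0: ⊤
  node 1: 6
  node 2: 6
  node 3: ⊤
  node 4: ⊤
  node 5: ⊤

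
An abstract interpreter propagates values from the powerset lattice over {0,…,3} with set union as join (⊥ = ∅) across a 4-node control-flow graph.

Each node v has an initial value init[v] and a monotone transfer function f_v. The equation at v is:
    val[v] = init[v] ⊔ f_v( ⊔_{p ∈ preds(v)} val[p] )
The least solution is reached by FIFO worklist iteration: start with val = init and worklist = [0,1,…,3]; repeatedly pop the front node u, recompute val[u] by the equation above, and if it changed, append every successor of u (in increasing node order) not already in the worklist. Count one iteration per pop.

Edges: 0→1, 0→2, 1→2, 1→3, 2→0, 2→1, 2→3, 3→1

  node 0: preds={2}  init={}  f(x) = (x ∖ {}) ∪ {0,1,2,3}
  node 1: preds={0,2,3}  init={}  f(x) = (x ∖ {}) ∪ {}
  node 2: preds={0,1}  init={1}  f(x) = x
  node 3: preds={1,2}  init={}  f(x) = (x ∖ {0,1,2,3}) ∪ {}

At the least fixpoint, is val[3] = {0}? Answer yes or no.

Trace (6 dequeues):
  [1] u=0 | in {1} | out {0,1,2,3} | prev {} | push {}
  [2] u=1 | in {0,1,2,3} | out {0,1,2,3} | prev {} | push {}
  [3] u=2 | in {0,1,2,3} | out {0,1,2,3} | prev {1} | push {0,1}
  [4] u=3 | in {0,1,2,3} | out {} | ==
  [5] u=0 | in {0,1,2,3} | out {0,1,2,3} | ==
  [6] u=1 | in {0,1,2,3} | out {0,1,2,3} | ==

Converged values:
  [0] {0,1,2,3}
  [1] {0,1,2,3}
  [2] {0,1,2,3}
  [3] {}

no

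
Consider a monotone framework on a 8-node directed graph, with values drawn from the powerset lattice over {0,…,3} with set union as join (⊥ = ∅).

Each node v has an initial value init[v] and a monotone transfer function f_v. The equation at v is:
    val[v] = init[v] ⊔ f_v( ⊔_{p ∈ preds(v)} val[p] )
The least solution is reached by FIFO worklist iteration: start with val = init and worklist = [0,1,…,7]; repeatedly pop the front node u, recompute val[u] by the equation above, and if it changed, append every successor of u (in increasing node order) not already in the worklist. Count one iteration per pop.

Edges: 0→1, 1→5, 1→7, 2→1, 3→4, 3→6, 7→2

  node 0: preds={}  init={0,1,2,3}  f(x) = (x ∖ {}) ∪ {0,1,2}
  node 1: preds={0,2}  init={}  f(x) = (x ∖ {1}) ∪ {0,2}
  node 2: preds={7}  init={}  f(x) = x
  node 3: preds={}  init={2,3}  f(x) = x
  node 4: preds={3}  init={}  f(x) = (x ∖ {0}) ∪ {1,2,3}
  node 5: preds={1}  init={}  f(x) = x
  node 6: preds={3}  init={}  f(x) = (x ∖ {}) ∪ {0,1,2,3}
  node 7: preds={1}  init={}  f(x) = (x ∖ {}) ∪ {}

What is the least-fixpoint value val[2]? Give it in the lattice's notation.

{0,2,3}

Trace (10 dequeues):
  [1] u=0 | in {} | out {0,1,2,3} | ==
  [2] u=1 | in {0,1,2,3} | out {0,2,3} | prev {} | push {}
  [3] u=2 | in {} | out {} | ==
  [4] u=3 | in {} | out {2,3} | ==
  [5] u=4 | in {2,3} | out {1,2,3} | prev {} | push {}
  [6] u=5 | in {0,2,3} | out {0,2,3} | prev {} | push {}
  [7] u=6 | in {2,3} | out {0,1,2,3} | prev {} | push {}
  [8] u=7 | in {0,2,3} | out {0,2,3} | prev {} | push {2}
  [9] u=2 | in {0,2,3} | out {0,2,3} | prev {} | push {1}
  [10] u=1 | in {0,1,2,3} | out {0,2,3} | ==

Converged values:
  [0] {0,1,2,3}
  [1] {0,2,3}
  [2] {0,2,3}
  [3] {2,3}
  [4] {1,2,3}
  [5] {0,2,3}
  [6] {0,1,2,3}
  [7] {0,2,3}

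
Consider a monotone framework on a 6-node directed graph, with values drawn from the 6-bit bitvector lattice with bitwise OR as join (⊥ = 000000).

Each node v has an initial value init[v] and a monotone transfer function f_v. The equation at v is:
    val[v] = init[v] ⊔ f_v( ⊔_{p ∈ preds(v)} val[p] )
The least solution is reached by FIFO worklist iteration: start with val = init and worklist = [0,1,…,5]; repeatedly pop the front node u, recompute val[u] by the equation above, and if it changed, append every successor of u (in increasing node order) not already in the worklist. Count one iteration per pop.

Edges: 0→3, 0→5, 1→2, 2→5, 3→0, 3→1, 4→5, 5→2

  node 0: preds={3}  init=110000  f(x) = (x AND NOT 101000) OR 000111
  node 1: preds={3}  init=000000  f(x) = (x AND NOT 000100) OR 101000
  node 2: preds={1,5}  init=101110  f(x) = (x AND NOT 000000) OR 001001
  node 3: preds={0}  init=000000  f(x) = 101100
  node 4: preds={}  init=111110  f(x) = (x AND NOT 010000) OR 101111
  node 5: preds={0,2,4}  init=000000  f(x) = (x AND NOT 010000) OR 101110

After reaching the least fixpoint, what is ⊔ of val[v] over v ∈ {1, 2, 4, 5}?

111111

Iteration log — 9 steps:
  step 1. node 0  ⊔preds=000000  new=110111  old=110000  +wl: 
  step 2. node 1  ⊔preds=000000  new=101000  old=000000  +wl: 
  step 3. node 2  ⊔preds=101000  new=101111  old=101110  +wl: 
  step 4. node 3  ⊔preds=110111  new=101100  old=000000  +wl: 0,1
  step 5. node 4  ⊔preds=000000  new=111111  old=111110  +wl: 
  step 6. node 5  ⊔preds=111111  new=101111  old=000000  +wl: 2
  step 7. node 0  ⊔preds=101100  new=110111  stable
  step 8. node 1  ⊔preds=101100  new=101000  stable
  step 9. node 2  ⊔preds=101111  new=101111  stable

Least fixpoint reached:
  node 0: 110111
  node 1: 101000
  node 2: 101111
  node 3: 101100
  node 4: 111111
  node 5: 101111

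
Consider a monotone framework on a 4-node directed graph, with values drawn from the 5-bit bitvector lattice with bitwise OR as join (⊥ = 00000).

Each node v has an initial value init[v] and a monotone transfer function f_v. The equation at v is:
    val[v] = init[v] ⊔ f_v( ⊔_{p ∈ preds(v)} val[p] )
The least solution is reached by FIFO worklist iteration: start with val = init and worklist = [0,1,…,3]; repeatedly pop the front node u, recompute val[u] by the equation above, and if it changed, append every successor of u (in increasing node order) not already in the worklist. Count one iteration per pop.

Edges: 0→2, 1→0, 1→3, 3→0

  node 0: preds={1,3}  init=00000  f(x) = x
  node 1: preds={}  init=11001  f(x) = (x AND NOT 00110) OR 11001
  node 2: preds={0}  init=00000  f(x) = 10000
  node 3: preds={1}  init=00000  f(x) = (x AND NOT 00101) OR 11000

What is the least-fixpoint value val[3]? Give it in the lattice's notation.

11000

Worklist (5 pops):
  #1 pop 0: in=11001 → 11001 (was 00000); enqueue []
  #2 pop 1: in=00000 → 11001 (no change)
  #3 pop 2: in=11001 → 10000 (was 00000); enqueue []
  #4 pop 3: in=11001 → 11000 (was 00000); enqueue [0]
  #5 pop 0: in=11001 → 11001 (no change)

Fixpoint:
  val[0] = 11001
  val[1] = 11001
  val[2] = 10000
  val[3] = 11000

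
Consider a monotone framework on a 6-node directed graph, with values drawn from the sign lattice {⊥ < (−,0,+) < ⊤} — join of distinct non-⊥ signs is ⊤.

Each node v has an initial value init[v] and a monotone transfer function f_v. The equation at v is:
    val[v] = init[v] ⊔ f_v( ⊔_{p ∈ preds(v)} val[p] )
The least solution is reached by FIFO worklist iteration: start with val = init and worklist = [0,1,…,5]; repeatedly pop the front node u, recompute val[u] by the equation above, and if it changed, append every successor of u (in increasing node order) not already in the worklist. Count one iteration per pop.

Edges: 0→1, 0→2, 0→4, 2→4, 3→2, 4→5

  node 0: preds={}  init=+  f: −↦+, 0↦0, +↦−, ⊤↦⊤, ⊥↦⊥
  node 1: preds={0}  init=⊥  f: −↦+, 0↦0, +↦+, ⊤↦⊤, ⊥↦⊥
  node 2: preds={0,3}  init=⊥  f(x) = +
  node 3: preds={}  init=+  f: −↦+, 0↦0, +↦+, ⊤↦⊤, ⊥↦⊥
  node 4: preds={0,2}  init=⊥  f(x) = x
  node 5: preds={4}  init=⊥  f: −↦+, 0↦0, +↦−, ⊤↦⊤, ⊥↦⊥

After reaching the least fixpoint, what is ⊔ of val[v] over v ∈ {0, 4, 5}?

⊤

Worklist (6 pops):
  #1 pop 0: in=⊥ → + (no change)
  #2 pop 1: in=+ → + (was ⊥); enqueue []
  #3 pop 2: in=+ → + (was ⊥); enqueue []
  #4 pop 3: in=⊥ → + (no change)
  #5 pop 4: in=+ → + (was ⊥); enqueue []
  #6 pop 5: in=+ → − (was ⊥); enqueue []

Fixpoint:
  val[0] = +
  val[1] = +
  val[2] = +
  val[3] = +
  val[4] = +
  val[5] = −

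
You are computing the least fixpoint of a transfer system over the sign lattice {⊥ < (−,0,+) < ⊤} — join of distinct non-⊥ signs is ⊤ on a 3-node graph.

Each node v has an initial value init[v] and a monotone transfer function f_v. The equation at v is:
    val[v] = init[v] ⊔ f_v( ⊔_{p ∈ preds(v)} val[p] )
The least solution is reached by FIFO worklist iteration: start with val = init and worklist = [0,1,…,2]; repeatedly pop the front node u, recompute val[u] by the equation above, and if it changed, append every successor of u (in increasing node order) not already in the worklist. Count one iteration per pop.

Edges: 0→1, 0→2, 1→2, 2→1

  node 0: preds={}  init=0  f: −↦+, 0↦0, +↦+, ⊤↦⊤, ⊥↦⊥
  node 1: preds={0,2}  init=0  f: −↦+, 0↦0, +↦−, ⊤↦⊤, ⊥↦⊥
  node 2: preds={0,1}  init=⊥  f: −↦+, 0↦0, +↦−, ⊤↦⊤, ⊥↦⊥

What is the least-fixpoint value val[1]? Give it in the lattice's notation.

0

Iteration log — 4 steps:
  step 1. node 0  ⊔preds=⊥  new=0  stable
  step 2. node 1  ⊔preds=0  new=0  stable
  step 3. node 2  ⊔preds=0  new=0  old=⊥  +wl: 1
  step 4. node 1  ⊔preds=0  new=0  stable

Least fixpoint reached:
  node 0: 0
  node 1: 0
  node 2: 0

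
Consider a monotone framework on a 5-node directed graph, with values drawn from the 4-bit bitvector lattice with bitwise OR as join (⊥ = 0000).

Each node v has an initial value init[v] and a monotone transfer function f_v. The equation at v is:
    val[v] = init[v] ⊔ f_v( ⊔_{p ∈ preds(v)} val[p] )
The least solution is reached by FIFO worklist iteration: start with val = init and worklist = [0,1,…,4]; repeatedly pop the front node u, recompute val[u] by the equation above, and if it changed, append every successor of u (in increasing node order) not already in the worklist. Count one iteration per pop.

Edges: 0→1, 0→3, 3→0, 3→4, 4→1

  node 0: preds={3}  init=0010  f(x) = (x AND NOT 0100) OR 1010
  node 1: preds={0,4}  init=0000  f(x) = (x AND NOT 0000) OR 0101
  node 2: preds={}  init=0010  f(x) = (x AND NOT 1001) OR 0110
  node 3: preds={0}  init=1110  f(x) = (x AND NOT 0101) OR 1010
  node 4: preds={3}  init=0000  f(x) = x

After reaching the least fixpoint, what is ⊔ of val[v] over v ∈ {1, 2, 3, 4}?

Iteration log — 6 steps:
  step 1. node 0  ⊔preds=1110  new=1010  old=0010  +wl: 
  step 2. node 1  ⊔preds=1010  new=1111  old=0000  +wl: 
  step 3. node 2  ⊔preds=0000  new=0110  old=0010  +wl: 
  step 4. node 3  ⊔preds=1010  new=1110  stable
  step 5. node 4  ⊔preds=1110  new=1110  old=0000  +wl: 1
  step 6. node 1  ⊔preds=1110  new=1111  stable

Least fixpoint reached:
  node 0: 1010
  node 1: 1111
  node 2: 0110
  node 3: 1110
  node 4: 1110

1111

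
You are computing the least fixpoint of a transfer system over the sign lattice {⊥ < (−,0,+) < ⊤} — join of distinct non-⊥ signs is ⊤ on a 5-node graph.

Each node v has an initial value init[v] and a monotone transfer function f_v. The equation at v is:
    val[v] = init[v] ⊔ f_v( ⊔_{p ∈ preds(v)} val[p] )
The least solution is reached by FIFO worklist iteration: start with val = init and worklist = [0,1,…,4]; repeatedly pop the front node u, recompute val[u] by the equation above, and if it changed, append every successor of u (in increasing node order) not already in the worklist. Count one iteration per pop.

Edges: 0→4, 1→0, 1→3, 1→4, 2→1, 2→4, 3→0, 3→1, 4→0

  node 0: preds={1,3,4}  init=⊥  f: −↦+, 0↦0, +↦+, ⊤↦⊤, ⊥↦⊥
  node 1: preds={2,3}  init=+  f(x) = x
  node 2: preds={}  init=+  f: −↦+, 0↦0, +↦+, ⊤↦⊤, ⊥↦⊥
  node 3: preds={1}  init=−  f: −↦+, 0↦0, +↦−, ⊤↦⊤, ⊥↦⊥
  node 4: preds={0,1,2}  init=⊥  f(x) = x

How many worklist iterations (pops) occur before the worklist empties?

Iteration log — 7 steps:
  step 1. node 0  ⊔preds=⊤  new=⊤  old=⊥  +wl: 
  step 2. node 1  ⊔preds=⊤  new=⊤  old=+  +wl: 0
  step 3. node 2  ⊔preds=⊥  new=+  stable
  step 4. node 3  ⊔preds=⊤  new=⊤  old=−  +wl: 1
  step 5. node 4  ⊔preds=⊤  new=⊤  old=⊥  +wl: 
  step 6. node 0  ⊔preds=⊤  new=⊤  stable
  step 7. node 1  ⊔preds=⊤  new=⊤  stable

Least fixpoint reached:
  node 0: ⊤
  node 1: ⊤
  node 2: +
  node 3: ⊤
  node 4: ⊤

7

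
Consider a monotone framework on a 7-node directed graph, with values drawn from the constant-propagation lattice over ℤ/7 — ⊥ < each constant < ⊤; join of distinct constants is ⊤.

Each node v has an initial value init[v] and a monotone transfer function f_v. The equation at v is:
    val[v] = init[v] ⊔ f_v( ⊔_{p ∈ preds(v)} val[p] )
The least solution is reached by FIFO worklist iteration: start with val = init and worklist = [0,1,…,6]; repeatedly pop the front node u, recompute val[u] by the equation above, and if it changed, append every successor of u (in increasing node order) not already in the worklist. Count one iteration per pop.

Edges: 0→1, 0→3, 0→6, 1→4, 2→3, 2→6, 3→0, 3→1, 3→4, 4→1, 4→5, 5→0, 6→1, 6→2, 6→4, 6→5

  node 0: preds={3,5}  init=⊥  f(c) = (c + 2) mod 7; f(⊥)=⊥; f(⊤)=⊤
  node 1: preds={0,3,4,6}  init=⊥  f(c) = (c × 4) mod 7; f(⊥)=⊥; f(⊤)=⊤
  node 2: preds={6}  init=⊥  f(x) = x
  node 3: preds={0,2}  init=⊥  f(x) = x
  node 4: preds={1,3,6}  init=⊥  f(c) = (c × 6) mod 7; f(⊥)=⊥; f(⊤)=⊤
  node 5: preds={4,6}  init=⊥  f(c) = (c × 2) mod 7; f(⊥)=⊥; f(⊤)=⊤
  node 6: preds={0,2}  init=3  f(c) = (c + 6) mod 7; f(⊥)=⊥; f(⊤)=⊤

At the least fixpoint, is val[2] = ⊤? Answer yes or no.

Trace (17 dequeues):
  [1] u=0 | in ⊥ | out ⊥ | ==
  [2] u=1 | in 3 | out 5 | prev ⊥ | push {}
  [3] u=2 | in 3 | out 3 | prev ⊥ | push {}
  [4] u=3 | in 3 | out 3 | prev ⊥ | push {0,1}
  [5] u=4 | in ⊤ | out ⊤ | prev ⊥ | push {}
  [6] u=5 | in ⊤ | out ⊤ | prev ⊥ | push {}
  [7] u=6 | in 3 | out ⊤ | prev 3 | push {2,4,5}
  [8] u=0 | in ⊤ | out ⊤ | prev ⊥ | push {3,6}
  [9] u=1 | in ⊤ | out ⊤ | prev 5 | push {}
  [10] u=2 | in ⊤ | out ⊤ | prev 3 | push {}
  [11] u=4 | in ⊤ | out ⊤ | ==
  [12] u=5 | in ⊤ | out ⊤ | ==
  [13] u=3 | in ⊤ | out ⊤ | prev 3 | push {0,1,4}
  [14] u=6 | in ⊤ | out ⊤ | ==
  [15] u=0 | in ⊤ | out ⊤ | ==
  [16] u=1 | in ⊤ | out ⊤ | ==
  [17] u=4 | in ⊤ | out ⊤ | ==

Converged values:
  [0] ⊤
  [1] ⊤
  [2] ⊤
  [3] ⊤
  [4] ⊤
  [5] ⊤
  [6] ⊤

yes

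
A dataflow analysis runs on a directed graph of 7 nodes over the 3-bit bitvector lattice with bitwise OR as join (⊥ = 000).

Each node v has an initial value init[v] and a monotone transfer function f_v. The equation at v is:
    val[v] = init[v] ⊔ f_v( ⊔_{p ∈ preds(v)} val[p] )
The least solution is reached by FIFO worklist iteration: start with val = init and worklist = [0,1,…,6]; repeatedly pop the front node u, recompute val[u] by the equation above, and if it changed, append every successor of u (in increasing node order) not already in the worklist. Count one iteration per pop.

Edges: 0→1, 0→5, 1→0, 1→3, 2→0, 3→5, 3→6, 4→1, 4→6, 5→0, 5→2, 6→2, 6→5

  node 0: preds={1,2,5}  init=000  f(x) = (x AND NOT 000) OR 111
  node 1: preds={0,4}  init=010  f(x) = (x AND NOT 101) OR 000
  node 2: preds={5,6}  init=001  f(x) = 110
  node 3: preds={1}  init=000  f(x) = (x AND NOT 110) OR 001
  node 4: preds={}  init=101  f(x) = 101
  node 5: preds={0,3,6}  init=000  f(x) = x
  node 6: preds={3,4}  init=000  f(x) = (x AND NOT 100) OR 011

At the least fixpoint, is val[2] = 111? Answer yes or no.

yes

Trace (10 dequeues):
  [1] u=0 | in 011 | out 111 | prev 000 | push {}
  [2] u=1 | in 111 | out 010 | ==
  [3] u=2 | in 000 | out 111 | prev 001 | push {0}
  [4] u=3 | in 010 | out 001 | prev 000 | push {}
  [5] u=4 | in 000 | out 101 | ==
  [6] u=5 | in 111 | out 111 | prev 000 | push {2}
  [7] u=6 | in 101 | out 011 | prev 000 | push {5}
  [8] u=0 | in 111 | out 111 | ==
  [9] u=2 | in 111 | out 111 | ==
  [10] u=5 | in 111 | out 111 | ==

Converged values:
  [0] 111
  [1] 010
  [2] 111
  [3] 001
  [4] 101
  [5] 111
  [6] 011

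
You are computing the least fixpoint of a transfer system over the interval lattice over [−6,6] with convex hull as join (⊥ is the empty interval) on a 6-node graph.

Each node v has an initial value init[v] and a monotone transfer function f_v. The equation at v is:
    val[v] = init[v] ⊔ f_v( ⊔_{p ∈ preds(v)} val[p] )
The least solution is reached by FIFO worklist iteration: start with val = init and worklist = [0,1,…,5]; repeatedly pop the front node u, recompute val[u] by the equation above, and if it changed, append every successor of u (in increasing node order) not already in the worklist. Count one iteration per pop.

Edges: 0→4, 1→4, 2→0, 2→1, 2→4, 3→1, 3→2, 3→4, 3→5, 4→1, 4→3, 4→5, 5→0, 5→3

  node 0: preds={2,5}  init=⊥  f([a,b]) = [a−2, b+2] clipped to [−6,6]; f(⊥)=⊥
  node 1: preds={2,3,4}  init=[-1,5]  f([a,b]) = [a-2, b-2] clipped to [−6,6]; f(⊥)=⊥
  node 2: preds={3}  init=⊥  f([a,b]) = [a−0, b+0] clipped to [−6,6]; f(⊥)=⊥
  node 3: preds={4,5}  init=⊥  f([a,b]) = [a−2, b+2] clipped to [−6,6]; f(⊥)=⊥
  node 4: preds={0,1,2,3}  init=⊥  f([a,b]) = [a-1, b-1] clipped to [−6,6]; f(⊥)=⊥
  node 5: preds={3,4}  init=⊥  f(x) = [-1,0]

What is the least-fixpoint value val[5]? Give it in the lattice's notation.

[-1,0]

Iteration log — 23 steps:
  step 1. node 0  ⊔preds=⊥  new=⊥  stable
  step 2. node 1  ⊔preds=⊥  new=[-1,5]  stable
  step 3. node 2  ⊔preds=⊥  new=⊥  stable
  step 4. node 3  ⊔preds=⊥  new=⊥  stable
  step 5. node 4  ⊔preds=[-1,5]  new=[-2,4]  old=⊥  +wl: 1,3
  step 6. node 5  ⊔preds=[-2,4]  new=[-1,0]  old=⊥  +wl: 0
  step 7. node 1  ⊔preds=[-2,4]  new=[-4,5]  old=[-1,5]  +wl: 4
  step 8. node 3  ⊔preds=[-2,4]  new=[-4,6]  old=⊥  +wl: 1,2,5
  step 9. node 0  ⊔preds=[-1,0]  new=[-3,2]  old=⊥  +wl: 
  step 10. node 4  ⊔preds=[-4,6]  new=[-5,5]  old=[-2,4]  +wl: 3
  step 11. node 1  ⊔preds=[-5,6]  new=[-6,5]  old=[-4,5]  +wl: 4
  step 12. node 2  ⊔preds=[-4,6]  new=[-4,6]  old=⊥  +wl: 0,1
  step 13. node 5  ⊔preds=[-5,6]  new=[-1,0]  stable
  step 14. node 3  ⊔preds=[-5,5]  new=[-6,6]  old=[-4,6]  +wl: 2,5
  step 15. node 4  ⊔preds=[-6,6]  new=[-6,5]  old=[-5,5]  +wl: 3
  step 16. node 0  ⊔preds=[-4,6]  new=[-6,6]  old=[-3,2]  +wl: 4
  step 17. node 1  ⊔preds=[-6,6]  new=[-6,5]  stable
  step 18. node 2  ⊔preds=[-6,6]  new=[-6,6]  old=[-4,6]  +wl: 0,1
  step 19. node 5  ⊔preds=[-6,6]  new=[-1,0]  stable
  step 20. node 3  ⊔preds=[-6,5]  new=[-6,6]  stable
  step 21. node 4  ⊔preds=[-6,6]  new=[-6,5]  stable
  step 22. node 0  ⊔preds=[-6,6]  new=[-6,6]  stable
  step 23. node 1  ⊔preds=[-6,6]  new=[-6,5]  stable

Least fixpoint reached:
  node 0: [-6,6]
  node 1: [-6,5]
  node 2: [-6,6]
  node 3: [-6,6]
  node 4: [-6,5]
  node 5: [-1,0]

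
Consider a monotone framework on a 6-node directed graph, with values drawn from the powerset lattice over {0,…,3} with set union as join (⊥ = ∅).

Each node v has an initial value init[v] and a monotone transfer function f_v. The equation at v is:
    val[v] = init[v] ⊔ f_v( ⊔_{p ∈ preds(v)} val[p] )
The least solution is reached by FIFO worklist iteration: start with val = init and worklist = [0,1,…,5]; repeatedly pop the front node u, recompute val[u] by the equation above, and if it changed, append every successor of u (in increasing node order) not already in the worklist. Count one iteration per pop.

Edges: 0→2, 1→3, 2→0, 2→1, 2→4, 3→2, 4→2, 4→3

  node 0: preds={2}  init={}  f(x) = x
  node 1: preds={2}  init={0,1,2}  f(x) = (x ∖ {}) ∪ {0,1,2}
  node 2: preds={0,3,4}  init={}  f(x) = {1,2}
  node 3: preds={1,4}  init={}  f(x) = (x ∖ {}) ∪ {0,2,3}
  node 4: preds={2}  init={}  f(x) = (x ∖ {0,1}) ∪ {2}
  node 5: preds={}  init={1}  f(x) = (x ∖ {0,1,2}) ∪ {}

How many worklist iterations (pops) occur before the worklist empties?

Worklist (10 pops):
  #1 pop 0: in={} → {} (no change)
  #2 pop 1: in={} → {0,1,2} (no change)
  #3 pop 2: in={} → {1,2} (was {}); enqueue [0,1]
  #4 pop 3: in={0,1,2} → {0,1,2,3} (was {}); enqueue [2]
  #5 pop 4: in={1,2} → {2} (was {}); enqueue [3]
  #6 pop 5: in={} → {1} (no change)
  #7 pop 0: in={1,2} → {1,2} (was {}); enqueue []
  #8 pop 1: in={1,2} → {0,1,2} (no change)
  #9 pop 2: in={0,1,2,3} → {1,2} (no change)
  #10 pop 3: in={0,1,2} → {0,1,2,3} (no change)

Fixpoint:
  val[0] = {1,2}
  val[1] = {0,1,2}
  val[2] = {1,2}
  val[3] = {0,1,2,3}
  val[4] = {2}
  val[5] = {1}

10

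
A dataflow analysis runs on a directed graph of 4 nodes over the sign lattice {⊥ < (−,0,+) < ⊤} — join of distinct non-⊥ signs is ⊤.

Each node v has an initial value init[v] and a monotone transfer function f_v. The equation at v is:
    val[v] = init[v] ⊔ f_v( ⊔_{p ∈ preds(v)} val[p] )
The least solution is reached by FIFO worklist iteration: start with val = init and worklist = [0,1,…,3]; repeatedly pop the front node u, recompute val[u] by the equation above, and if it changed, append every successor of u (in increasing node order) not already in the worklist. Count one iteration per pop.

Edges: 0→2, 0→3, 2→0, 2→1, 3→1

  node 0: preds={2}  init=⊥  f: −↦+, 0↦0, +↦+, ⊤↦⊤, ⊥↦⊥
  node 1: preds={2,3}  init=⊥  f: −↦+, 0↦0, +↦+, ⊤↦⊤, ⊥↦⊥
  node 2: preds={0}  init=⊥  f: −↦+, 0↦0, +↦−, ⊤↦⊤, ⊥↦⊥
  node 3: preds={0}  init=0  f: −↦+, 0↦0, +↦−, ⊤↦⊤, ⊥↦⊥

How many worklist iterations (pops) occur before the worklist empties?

4

Iteration log — 4 steps:
  step 1. node 0  ⊔preds=⊥  new=⊥  stable
  step 2. node 1  ⊔preds=0  new=0  old=⊥  +wl: 
  step 3. node 2  ⊔preds=⊥  new=⊥  stable
  step 4. node 3  ⊔preds=⊥  new=0  stable

Least fixpoint reached:
  node 0: ⊥
  node 1: 0
  node 2: ⊥
  node 3: 0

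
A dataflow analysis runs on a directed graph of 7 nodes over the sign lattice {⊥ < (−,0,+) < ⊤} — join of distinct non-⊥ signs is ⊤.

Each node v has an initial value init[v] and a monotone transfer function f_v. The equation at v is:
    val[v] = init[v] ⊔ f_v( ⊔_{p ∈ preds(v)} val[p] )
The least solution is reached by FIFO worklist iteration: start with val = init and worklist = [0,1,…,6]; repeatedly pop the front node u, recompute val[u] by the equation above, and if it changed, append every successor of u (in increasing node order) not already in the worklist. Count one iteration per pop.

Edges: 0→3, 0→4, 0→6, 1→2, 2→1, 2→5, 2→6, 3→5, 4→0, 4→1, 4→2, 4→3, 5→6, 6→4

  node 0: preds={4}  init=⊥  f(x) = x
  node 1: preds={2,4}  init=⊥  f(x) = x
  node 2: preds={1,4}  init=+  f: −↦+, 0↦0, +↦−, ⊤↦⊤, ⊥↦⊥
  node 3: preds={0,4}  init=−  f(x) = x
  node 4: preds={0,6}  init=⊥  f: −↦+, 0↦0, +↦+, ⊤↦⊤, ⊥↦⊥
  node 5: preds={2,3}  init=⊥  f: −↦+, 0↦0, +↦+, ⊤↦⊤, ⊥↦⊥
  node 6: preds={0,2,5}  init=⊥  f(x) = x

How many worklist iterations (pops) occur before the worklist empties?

Trace (16 dequeues):
  [1] u=0 | in ⊥ | out ⊥ | ==
  [2] u=1 | in + | out + | prev ⊥ | push {}
  [3] u=2 | in + | out ⊤ | prev + | push {1}
  [4] u=3 | in ⊥ | out − | ==
  [5] u=4 | in ⊥ | out ⊥ | ==
  [6] u=5 | in ⊤ | out ⊤ | prev ⊥ | push {}
  [7] u=6 | in ⊤ | out ⊤ | prev ⊥ | push {4}
  [8] u=1 | in ⊤ | out ⊤ | prev + | push {2}
  [9] u=4 | in ⊤ | out ⊤ | prev ⊥ | push {0,1,3}
  [10] u=2 | in ⊤ | out ⊤ | ==
  [11] u=0 | in ⊤ | out ⊤ | prev ⊥ | push {4,6}
  [12] u=1 | in ⊤ | out ⊤ | ==
  [13] u=3 | in ⊤ | out ⊤ | prev − | push {5}
  [14] u=4 | in ⊤ | out ⊤ | ==
  [15] u=6 | in ⊤ | out ⊤ | ==
  [16] u=5 | in ⊤ | out ⊤ | ==

Converged values:
  [0] ⊤
  [1] ⊤
  [2] ⊤
  [3] ⊤
  [4] ⊤
  [5] ⊤
  [6] ⊤

16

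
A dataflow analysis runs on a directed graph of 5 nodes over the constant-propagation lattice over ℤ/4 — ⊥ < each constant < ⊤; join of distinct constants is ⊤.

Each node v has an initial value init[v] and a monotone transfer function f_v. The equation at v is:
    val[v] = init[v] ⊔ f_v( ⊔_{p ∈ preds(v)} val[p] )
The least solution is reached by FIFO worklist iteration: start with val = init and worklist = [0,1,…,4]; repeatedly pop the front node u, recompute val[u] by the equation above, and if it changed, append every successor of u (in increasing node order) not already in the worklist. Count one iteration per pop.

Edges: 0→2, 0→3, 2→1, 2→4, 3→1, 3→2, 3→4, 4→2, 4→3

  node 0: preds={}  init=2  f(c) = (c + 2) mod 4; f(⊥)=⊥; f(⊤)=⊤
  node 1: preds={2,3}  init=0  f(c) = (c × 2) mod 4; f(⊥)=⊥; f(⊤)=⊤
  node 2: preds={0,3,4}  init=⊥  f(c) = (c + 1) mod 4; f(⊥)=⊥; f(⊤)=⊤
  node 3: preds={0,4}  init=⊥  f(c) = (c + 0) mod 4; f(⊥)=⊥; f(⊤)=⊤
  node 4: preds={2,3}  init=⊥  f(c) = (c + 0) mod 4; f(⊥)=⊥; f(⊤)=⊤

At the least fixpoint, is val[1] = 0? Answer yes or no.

no

Trace (11 dequeues):
  [1] u=0 | in ⊥ | out 2 | ==
  [2] u=1 | in ⊥ | out 0 | ==
  [3] u=2 | in 2 | out 3 | prev ⊥ | push {1}
  [4] u=3 | in 2 | out 2 | prev ⊥ | push {2}
  [5] u=4 | in ⊤ | out ⊤ | prev ⊥ | push {3}
  [6] u=1 | in ⊤ | out ⊤ | prev 0 | push {}
  [7] u=2 | in ⊤ | out ⊤ | prev 3 | push {1,4}
  [8] u=3 | in ⊤ | out ⊤ | prev 2 | push {2}
  [9] u=1 | in ⊤ | out ⊤ | ==
  [10] u=4 | in ⊤ | out ⊤ | ==
  [11] u=2 | in ⊤ | out ⊤ | ==

Converged values:
  [0] 2
  [1] ⊤
  [2] ⊤
  [3] ⊤
  [4] ⊤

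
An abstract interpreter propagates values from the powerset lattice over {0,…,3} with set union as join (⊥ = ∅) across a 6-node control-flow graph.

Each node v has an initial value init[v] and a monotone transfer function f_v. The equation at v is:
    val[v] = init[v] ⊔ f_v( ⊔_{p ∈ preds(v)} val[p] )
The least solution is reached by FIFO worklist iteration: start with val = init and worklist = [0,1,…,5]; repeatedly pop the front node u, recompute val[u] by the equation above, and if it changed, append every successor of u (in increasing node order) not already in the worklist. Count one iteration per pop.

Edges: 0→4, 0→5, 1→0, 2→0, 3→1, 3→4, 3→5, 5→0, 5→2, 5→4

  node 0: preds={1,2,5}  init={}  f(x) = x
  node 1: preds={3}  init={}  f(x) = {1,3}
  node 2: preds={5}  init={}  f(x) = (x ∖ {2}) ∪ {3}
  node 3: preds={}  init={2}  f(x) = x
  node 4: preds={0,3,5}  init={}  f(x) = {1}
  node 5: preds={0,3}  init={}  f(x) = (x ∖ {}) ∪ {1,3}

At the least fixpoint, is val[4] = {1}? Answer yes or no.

Trace (11 dequeues):
  [1] u=0 | in {} | out {} | ==
  [2] u=1 | in {2} | out {1,3} | prev {} | push {0}
  [3] u=2 | in {} | out {3} | prev {} | push {}
  [4] u=3 | in {} | out {2} | ==
  [5] u=4 | in {2} | out {1} | prev {} | push {}
  [6] u=5 | in {2} | out {1,2,3} | prev {} | push {2,4}
  [7] u=0 | in {1,2,3} | out {1,2,3} | prev {} | push {5}
  [8] u=2 | in {1,2,3} | out {1,3} | prev {3} | push {0}
  [9] u=4 | in {1,2,3} | out {1} | ==
  [10] u=5 | in {1,2,3} | out {1,2,3} | ==
  [11] u=0 | in {1,2,3} | out {1,2,3} | ==

Converged values:
  [0] {1,2,3}
  [1] {1,3}
  [2] {1,3}
  [3] {2}
  [4] {1}
  [5] {1,2,3}

yes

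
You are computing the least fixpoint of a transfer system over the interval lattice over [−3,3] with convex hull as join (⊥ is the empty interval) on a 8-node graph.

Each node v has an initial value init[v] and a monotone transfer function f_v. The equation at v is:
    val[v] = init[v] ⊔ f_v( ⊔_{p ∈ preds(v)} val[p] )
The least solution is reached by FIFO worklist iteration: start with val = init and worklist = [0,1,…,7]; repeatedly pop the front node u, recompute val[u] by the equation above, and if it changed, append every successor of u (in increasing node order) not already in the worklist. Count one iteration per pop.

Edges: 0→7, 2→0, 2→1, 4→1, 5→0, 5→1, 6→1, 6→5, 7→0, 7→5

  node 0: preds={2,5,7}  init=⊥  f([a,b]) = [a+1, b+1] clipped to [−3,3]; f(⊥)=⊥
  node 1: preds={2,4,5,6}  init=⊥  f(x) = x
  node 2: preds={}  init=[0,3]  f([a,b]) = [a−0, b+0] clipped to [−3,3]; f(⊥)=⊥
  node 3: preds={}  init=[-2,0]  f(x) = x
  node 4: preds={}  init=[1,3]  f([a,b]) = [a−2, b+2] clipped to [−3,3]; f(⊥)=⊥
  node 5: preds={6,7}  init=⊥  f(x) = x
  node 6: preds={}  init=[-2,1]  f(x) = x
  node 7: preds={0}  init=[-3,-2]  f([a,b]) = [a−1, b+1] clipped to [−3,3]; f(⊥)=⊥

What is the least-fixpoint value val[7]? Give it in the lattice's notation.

Iteration log — 13 steps:
  step 1. node 0  ⊔preds=[-3,3]  new=[-2,3]  old=⊥  +wl: 
  step 2. node 1  ⊔preds=[-2,3]  new=[-2,3]  old=⊥  +wl: 
  step 3. node 2  ⊔preds=⊥  new=[0,3]  stable
  step 4. node 3  ⊔preds=⊥  new=[-2,0]  stable
  step 5. node 4  ⊔preds=⊥  new=[1,3]  stable
  step 6. node 5  ⊔preds=[-3,1]  new=[-3,1]  old=⊥  +wl: 0,1
  step 7. node 6  ⊔preds=⊥  new=[-2,1]  stable
  step 8. node 7  ⊔preds=[-2,3]  new=[-3,3]  old=[-3,-2]  +wl: 5
  step 9. node 0  ⊔preds=[-3,3]  new=[-2,3]  stable
  step 10. node 1  ⊔preds=[-3,3]  new=[-3,3]  old=[-2,3]  +wl: 
  step 11. node 5  ⊔preds=[-3,3]  new=[-3,3]  old=[-3,1]  +wl: 0,1
  step 12. node 0  ⊔preds=[-3,3]  new=[-2,3]  stable
  step 13. node 1  ⊔preds=[-3,3]  new=[-3,3]  stable

Least fixpoint reached:
  node 0: [-2,3]
  node 1: [-3,3]
  node 2: [0,3]
  node 3: [-2,0]
  node 4: [1,3]
  node 5: [-3,3]
  node 6: [-2,1]
  node 7: [-3,3]

[-3,3]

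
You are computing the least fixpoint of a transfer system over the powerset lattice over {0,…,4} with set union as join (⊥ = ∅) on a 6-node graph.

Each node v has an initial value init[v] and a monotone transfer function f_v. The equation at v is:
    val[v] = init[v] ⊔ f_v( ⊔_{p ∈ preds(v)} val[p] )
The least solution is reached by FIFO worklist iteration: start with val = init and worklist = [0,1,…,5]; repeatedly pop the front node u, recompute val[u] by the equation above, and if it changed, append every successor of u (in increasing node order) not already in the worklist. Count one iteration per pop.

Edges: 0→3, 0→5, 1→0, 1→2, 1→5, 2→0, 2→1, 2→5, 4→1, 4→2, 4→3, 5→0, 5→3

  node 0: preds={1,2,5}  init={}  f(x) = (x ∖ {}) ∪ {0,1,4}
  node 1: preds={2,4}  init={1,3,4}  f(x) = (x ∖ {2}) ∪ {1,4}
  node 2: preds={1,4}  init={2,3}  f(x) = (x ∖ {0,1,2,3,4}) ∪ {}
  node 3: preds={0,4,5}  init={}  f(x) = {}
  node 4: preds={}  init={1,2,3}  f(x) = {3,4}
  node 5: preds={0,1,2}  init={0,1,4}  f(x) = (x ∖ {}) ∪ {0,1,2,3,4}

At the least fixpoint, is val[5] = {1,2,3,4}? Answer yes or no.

Trace (10 dequeues):
  [1] u=0 | in {0,1,2,3,4} | out {0,1,2,3,4} | prev {} | push {}
  [2] u=1 | in {1,2,3} | out {1,3,4} | ==
  [3] u=2 | in {1,2,3,4} | out {2,3} | ==
  [4] u=3 | in {0,1,2,3,4} | out {} | ==
  [5] u=4 | in {} | out {1,2,3,4} | prev {1,2,3} | push {1,2,3}
  [6] u=5 | in {0,1,2,3,4} | out {0,1,2,3,4} | prev {0,1,4} | push {0}
  [7] u=1 | in {1,2,3,4} | out {1,3,4} | ==
  [8] u=2 | in {1,2,3,4} | out {2,3} | ==
  [9] u=3 | in {0,1,2,3,4} | out {} | ==
  [10] u=0 | in {0,1,2,3,4} | out {0,1,2,3,4} | ==

Converged values:
  [0] {0,1,2,3,4}
  [1] {1,3,4}
  [2] {2,3}
  [3] {}
  [4] {1,2,3,4}
  [5] {0,1,2,3,4}

no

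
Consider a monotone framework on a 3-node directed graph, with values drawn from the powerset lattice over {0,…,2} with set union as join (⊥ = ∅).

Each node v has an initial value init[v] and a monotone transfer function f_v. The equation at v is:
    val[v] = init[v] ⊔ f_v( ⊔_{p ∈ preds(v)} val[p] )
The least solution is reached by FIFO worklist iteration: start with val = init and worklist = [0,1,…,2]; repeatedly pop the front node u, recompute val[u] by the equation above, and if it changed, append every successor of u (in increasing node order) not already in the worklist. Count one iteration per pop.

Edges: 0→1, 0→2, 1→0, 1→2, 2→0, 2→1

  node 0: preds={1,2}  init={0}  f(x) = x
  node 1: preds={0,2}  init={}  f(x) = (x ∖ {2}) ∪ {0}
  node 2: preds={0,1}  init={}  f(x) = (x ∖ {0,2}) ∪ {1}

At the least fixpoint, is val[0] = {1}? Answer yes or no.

Trace (7 dequeues):
  [1] u=0 | in {} | out {0} | ==
  [2] u=1 | in {0} | out {0} | prev {} | push {0}
  [3] u=2 | in {0} | out {1} | prev {} | push {1}
  [4] u=0 | in {0,1} | out {0,1} | prev {0} | push {2}
  [5] u=1 | in {0,1} | out {0,1} | prev {0} | push {0}
  [6] u=2 | in {0,1} | out {1} | ==
  [7] u=0 | in {0,1} | out {0,1} | ==

Converged values:
  [0] {0,1}
  [1] {0,1}
  [2] {1}

no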